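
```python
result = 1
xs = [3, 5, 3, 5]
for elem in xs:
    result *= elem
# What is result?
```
Trace:
  result=1
  result=3, elem=3
  result=15, elem=5
  result=45, elem=3
  result=225, elem=5

Final answer: 225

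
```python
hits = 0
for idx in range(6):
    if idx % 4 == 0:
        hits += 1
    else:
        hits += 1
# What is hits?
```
Trace:
  hits=0
  hits=1, idx=0
  hits=2, idx=1
  hits=3, idx=2
  hits=4, idx=3
  hits=5, idx=4
  hits=6, idx=5

Final answer: 6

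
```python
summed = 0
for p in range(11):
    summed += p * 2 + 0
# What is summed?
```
Trace:
  summed=0
  summed=0, p=0
  summed=2, p=1
  summed=6, p=2
  summed=12, p=3
  summed=20, p=4
  summed=30, p=5
  summed=42, p=6
  summed=56, p=7
  summed=72, p=8
  summed=90, p=9
  summed=110, p=10

Final answer: 110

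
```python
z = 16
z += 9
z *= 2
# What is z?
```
Trace:
  z=16
  z=25
  z=50

Final answer: 50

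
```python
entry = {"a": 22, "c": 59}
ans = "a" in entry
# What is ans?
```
Trace:
  entry={'a': 22, 'c': 59}
  entry={'a': 22, 'c': 59}, ans=True

Final answer: True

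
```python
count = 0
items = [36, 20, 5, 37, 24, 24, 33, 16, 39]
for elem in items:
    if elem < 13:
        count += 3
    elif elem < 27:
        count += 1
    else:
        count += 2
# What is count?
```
Trace:
  count=0
  count=2, elem=36
  count=3, elem=20
  count=6, elem=5
  count=8, elem=37
  count=9, elem=24
  count=10, elem=24
  count=12, elem=33
  count=13, elem=16
  count=15, elem=39

Final answer: 15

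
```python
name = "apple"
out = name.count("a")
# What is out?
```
Trace:
  name='apple'
  name='apple', out=1

Final answer: 1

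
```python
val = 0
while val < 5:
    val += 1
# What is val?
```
Trace:
  val=0
  val=1
  val=2
  val=3
  val=4
  val=5

Final answer: 5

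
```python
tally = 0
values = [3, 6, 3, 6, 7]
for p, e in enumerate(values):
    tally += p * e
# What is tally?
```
Trace:
  tally=0
  tally=0, p=0, e=3
  tally=6, p=1, e=6
  tally=12, p=2, e=3
  tally=30, p=3, e=6
  tally=58, p=4, e=7

Final answer: 58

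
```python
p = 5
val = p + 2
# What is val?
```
Trace:
  p=5
  p=5, val=7

Final answer: 7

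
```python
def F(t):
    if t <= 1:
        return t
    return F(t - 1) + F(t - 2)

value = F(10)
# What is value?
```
Call trace (a repeated sub-call is expanded the first time; later identical calls just restate its return value):
F(t=10)
  F(t=9)
    F(t=8)
      F(t=7)
        F(t=6)
          F(t=5)
            F(t=4)
              F(t=3)
                F(t=2)
                  F(t=1)
                  -> return 1
                  F(t=0)
                  -> return 0
                -> return 1
                F(t=1)
                -> return 1
              -> return 2
              F(t=2) -> return 1  (same call as traced above)
            -> return 3
            F(t=3) -> return 2  (same call as traced above)
          -> return 5
          F(t=4) -> return 3  (same call as traced above)
        -> return 8
        F(t=5) -> return 5  (same call as traced above)
      -> return 13
      F(t=6) -> return 8  (same call as traced above)
    -> return 21
    F(t=7) -> return 13  (same call as traced above)
  -> return 34
  F(t=8) -> return 21  (same call as traced above)
-> return 55

Final answer: 55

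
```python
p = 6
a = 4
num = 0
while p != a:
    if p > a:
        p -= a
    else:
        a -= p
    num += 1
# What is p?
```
Trace:
  p=6
  p=6, a=4
  p=6, a=4, num=0
  p=2, a=4, num=1
  p=2, a=2, num=2

Final answer: 2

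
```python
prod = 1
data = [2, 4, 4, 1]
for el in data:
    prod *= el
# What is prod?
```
Trace:
  prod=1
  prod=2, el=2
  prod=8, el=4
  prod=32, el=4
  prod=32, el=1

Final answer: 32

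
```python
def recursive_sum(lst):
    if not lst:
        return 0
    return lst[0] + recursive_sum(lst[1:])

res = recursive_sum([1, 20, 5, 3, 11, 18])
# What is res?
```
Call trace:
recursive_sum(lst=[1, 20, 5, 3, 11, 18])
  recursive_sum(lst=[20, 5, 3, 11, 18])
    recursive_sum(lst=[5, 3, 11, 18])
      recursive_sum(lst=[3, 11, 18])
        recursive_sum(lst=[11, 18])
          recursive_sum(lst=[18])
            recursive_sum(lst=[])
            -> return 0
          -> return 18
        -> return 29
      -> return 32
    -> return 37
  -> return 57
-> return 58

Final answer: 58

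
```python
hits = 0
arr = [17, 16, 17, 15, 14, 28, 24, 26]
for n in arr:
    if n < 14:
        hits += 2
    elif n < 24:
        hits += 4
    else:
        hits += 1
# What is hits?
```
Trace:
  hits=0
  hits=4, n=17
  hits=8, n=16
  hits=12, n=17
  hits=16, n=15
  hits=20, n=14
  hits=21, n=28
  hits=22, n=24
  hits=23, n=26

Final answer: 23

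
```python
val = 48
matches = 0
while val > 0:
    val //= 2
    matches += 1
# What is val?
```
Trace:
  val=48
  val=48, matches=0
  val=24, matches=1
  val=12, matches=2
  val=6, matches=3
  val=3, matches=4
  val=1, matches=5
  val=0, matches=6

Final answer: 0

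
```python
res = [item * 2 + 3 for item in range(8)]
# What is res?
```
Trace:
  item=0
  item=1
  item=2
  item=3
  item=4
  item=5
  item=6
  item=7
  res=[3, 5, 7, 9, 11, 13, 15, 17]

Final answer: [3, 5, 7, 9, 11, 13, 15, 17]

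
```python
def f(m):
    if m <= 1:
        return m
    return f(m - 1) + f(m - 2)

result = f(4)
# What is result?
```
Call trace (a repeated sub-call is expanded the first time; later identical calls just restate its return value):
f(m=4)
  f(m=3)
    f(m=2)
      f(m=1)
      -> return 1
      f(m=0)
      -> return 0
    -> return 1
    f(m=1)
    -> return 1
  -> return 2
  f(m=2) -> return 1  (same call as traced above)
-> return 3

Final answer: 3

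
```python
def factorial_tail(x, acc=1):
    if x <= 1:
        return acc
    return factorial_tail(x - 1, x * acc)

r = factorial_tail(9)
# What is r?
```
Call trace:
factorial_tail(x=9, acc=1)
  factorial_tail(x=8, acc=9)
    factorial_tail(x=7, acc=72)
      factorial_tail(x=6, acc=504)
        factorial_tail(x=5, acc=3024)
          factorial_tail(x=4, acc=15120)
            factorial_tail(x=3, acc=60480)
              factorial_tail(x=2, acc=181440)
                factorial_tail(x=1, acc=362880)
                -> return 362880
              -> return 362880
            -> return 362880
          -> return 362880
        -> return 362880
      -> return 362880
    -> return 362880
  -> return 362880
-> return 362880

Final answer: 362880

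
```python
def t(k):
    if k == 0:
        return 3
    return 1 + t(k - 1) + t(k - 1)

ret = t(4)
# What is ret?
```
Call trace (a repeated sub-call is expanded the first time; later identical calls just restate its return value):
t(k=4)
  t(k=3)
    t(k=2)
      t(k=1)
        t(k=0)
        -> return 3
        t(k=0)
        -> return 3
      -> return 7
      t(k=1) -> return 7  (same call as traced above)
    -> return 15
    t(k=2) -> return 15  (same call as traced above)
  -> return 31
  t(k=3) -> return 31  (same call as traced above)
-> return 63

Final answer: 63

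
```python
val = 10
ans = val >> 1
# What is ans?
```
Trace:
  val=10
  val=10, ans=5

Final answer: 5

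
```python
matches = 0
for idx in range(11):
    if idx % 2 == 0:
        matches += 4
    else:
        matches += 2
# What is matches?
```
Trace:
  matches=0
  matches=4, idx=0
  matches=6, idx=1
  matches=10, idx=2
  matches=12, idx=3
  matches=16, idx=4
  matches=18, idx=5
  matches=22, idx=6
  matches=24, idx=7
  matches=28, idx=8
  matches=30, idx=9
  matches=34, idx=10

Final answer: 34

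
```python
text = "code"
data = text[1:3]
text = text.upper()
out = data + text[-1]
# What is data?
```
Trace:
  text='code'
  text='code', data='od'
  text='CODE', data='od'
  text='CODE', data='od', out='odE'

Final answer: 'od'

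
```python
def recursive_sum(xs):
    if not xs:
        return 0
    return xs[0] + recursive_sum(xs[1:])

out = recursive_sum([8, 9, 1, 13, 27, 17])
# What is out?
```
Call trace:
recursive_sum(xs=[8, 9, 1, 13, 27, 17])
  recursive_sum(xs=[9, 1, 13, 27, 17])
    recursive_sum(xs=[1, 13, 27, 17])
      recursive_sum(xs=[13, 27, 17])
        recursive_sum(xs=[27, 17])
          recursive_sum(xs=[17])
            recursive_sum(xs=[])
            -> return 0
          -> return 17
        -> return 44
      -> return 57
    -> return 58
  -> return 67
-> return 75

Final answer: 75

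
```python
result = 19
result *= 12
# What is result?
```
Trace:
  result=19
  result=228

Final answer: 228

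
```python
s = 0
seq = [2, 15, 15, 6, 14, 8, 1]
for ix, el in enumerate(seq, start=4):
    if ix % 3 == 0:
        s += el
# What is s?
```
Trace:
  s=0
  s=0, ix=4, el=2
  s=0, ix=5, el=15
  s=15, ix=6, el=15
  s=15, ix=7, el=6
  s=15, ix=8, el=14
  s=23, ix=9, el=8
  s=23, ix=10, el=1

Final answer: 23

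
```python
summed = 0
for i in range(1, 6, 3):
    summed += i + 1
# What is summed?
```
Trace:
  summed=0
  summed=2, i=1
  summed=7, i=4

Final answer: 7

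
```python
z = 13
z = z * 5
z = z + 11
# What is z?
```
Trace:
  z=13
  z=65
  z=76

Final answer: 76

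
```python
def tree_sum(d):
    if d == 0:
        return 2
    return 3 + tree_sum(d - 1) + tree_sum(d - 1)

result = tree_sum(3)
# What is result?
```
Call trace (a repeated sub-call is expanded the first time; later identical calls just restate its return value):
tree_sum(d=3)
  tree_sum(d=2)
    tree_sum(d=1)
      tree_sum(d=0)
      -> return 2
      tree_sum(d=0)
      -> return 2
    -> return 7
    tree_sum(d=1) -> return 7  (same call as traced above)
  -> return 17
  tree_sum(d=2) -> return 17  (same call as traced above)
-> return 37

Final answer: 37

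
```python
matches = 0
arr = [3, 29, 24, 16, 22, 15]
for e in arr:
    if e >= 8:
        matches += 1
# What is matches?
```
Trace:
  matches=0
  matches=0, e=3
  matches=1, e=29
  matches=2, e=24
  matches=3, e=16
  matches=4, e=22
  matches=5, e=15

Final answer: 5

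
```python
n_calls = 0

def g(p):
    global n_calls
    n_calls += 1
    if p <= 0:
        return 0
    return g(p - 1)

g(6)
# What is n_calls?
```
Call trace:
g(p=6)
  g(p=5)
    g(p=4)
      g(p=3)
        g(p=2)
          g(p=1)
            g(p=0)
            -> return 0
          -> return 0
        -> return 0
      -> return 0
    -> return 0
  -> return 0
-> return 0

n_calls is incremented once per call. g is entered once for each p = 6, 5, 4, 3, 2, 1, 0 (the p <= 0 call returns without recursing), i.e. 6 + 1 calls.
n_calls = 7

Final answer: 7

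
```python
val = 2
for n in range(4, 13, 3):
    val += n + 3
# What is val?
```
Trace:
  val=2
  val=9, n=4
  val=19, n=7
  val=32, n=10

Final answer: 32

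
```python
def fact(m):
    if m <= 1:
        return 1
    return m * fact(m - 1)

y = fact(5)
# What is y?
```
Call trace:
fact(m=5)
  fact(m=4)
    fact(m=3)
      fact(m=2)
        fact(m=1)
        -> return 1
      -> return 2
    -> return 6
  -> return 24
-> return 120

Final answer: 120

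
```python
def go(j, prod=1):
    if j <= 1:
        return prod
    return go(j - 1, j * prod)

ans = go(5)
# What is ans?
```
Call trace:
go(j=5, prod=1)
  go(j=4, prod=5)
    go(j=3, prod=20)
      go(j=2, prod=60)
        go(j=1, prod=120)
        -> return 120
      -> return 120
    -> return 120
  -> return 120
-> return 120

Final answer: 120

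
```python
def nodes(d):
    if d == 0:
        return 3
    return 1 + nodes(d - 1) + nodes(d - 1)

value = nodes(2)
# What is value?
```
Call trace (a repeated sub-call is expanded the first time; later identical calls just restate its return value):
nodes(d=2)
  nodes(d=1)
    nodes(d=0)
    -> return 3
    nodes(d=0)
    -> return 3
  -> return 7
  nodes(d=1) -> return 7  (same call as traced above)
-> return 15

Final answer: 15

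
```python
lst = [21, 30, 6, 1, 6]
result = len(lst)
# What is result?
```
Trace:
  lst=[21, 30, 6, 1, 6]
  lst=[21, 30, 6, 1, 6], result=5

Final answer: 5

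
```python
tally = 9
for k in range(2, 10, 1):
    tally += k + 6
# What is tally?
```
Trace:
  tally=9
  tally=17, k=2
  tally=26, k=3
  tally=36, k=4
  tally=47, k=5
  tally=59, k=6
  tally=72, k=7
  tally=86, k=8
  tally=101, k=9

Final answer: 101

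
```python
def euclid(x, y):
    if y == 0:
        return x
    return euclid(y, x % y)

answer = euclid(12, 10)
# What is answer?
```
Call trace:
euclid(x=12, y=10)
  euclid(x=10, y=2)
    euclid(x=2, y=0)
    -> return 2
  -> return 2
-> return 2

Final answer: 2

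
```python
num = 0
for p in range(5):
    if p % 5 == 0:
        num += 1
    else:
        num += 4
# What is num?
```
Trace:
  num=0
  num=1, p=0
  num=5, p=1
  num=9, p=2
  num=13, p=3
  num=17, p=4

Final answer: 17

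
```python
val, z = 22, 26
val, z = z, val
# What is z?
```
Trace:
  val=22, z=26
  val=26, z=22

Final answer: 22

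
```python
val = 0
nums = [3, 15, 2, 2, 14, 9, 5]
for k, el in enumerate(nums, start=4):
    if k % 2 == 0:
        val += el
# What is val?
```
Trace:
  val=0
  val=3, k=4, el=3
  val=3, k=5, el=15
  val=5, k=6, el=2
  val=5, k=7, el=2
  val=19, k=8, el=14
  val=19, k=9, el=9
  val=24, k=10, el=5

Final answer: 24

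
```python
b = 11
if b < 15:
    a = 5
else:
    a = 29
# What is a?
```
Trace:
  b=11
  b=11, a=5

Final answer: 5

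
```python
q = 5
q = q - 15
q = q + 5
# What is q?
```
Trace:
  q=5
  q=-10
  q=-5

Final answer: -5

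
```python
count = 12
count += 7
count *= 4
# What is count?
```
Trace:
  count=12
  count=19
  count=76

Final answer: 76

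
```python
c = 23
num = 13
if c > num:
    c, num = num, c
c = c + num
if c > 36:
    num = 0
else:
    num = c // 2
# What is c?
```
Trace:
  c=23
  c=23, num=13
  c=13, num=23
  c=36, num=23
  c=36, num=18

Final answer: 36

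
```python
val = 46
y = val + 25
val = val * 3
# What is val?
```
Trace:
  val=46
  val=46, y=71
  val=138, y=71

Final answer: 138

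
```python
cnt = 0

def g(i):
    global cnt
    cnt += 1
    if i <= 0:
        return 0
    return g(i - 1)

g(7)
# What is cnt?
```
Call trace:
g(i=7)
  g(i=6)
    g(i=5)
      g(i=4)
        g(i=3)
          g(i=2)
            g(i=1)
              g(i=0)
              -> return 0
            -> return 0
          -> return 0
        -> return 0
      -> return 0
    -> return 0
  -> return 0
-> return 0

cnt is incremented once per call. g is entered once for each i = 7, 6, 5, 4, 3, 2, 1, 0 (the i <= 0 call returns without recursing), i.e. 7 + 1 calls.
cnt = 8

Final answer: 8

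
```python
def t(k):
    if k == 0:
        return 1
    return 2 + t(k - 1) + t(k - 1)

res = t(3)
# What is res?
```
Call trace (a repeated sub-call is expanded the first time; later identical calls just restate its return value):
t(k=3)
  t(k=2)
    t(k=1)
      t(k=0)
      -> return 1
      t(k=0)
      -> return 1
    -> return 4
    t(k=1) -> return 4  (same call as traced above)
  -> return 10
  t(k=2) -> return 10  (same call as traced above)
-> return 22

Final answer: 22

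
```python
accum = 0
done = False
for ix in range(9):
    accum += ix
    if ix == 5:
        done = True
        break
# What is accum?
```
Trace:
  accum=0
  accum=0, done=False
  accum=0, done=False, ix=0
  accum=1, done=False, ix=1
  accum=3, done=False, ix=2
  accum=6, done=False, ix=3
  accum=10, done=False, ix=4
  accum=15, done=True, ix=5

Final answer: 15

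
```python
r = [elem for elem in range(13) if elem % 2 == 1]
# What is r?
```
Trace:
  elem=0
  elem=1
  elem=2
  elem=3
  elem=4
  elem=5
  elem=6
  elem=7
  elem=8
  elem=9
  elem=10
  elem=11
  elem=12
  r=[1, 3, 5, 7, 9, 11]

Final answer: [1, 3, 5, 7, 9, 11]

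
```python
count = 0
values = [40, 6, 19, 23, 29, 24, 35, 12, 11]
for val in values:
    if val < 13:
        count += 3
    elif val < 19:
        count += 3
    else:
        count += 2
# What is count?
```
Trace:
  count=0
  count=2, val=40
  count=5, val=6
  count=7, val=19
  count=9, val=23
  count=11, val=29
  count=13, val=24
  count=15, val=35
  count=18, val=12
  count=21, val=11

Final answer: 21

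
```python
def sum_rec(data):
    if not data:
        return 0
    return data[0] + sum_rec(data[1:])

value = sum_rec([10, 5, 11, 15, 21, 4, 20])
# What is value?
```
Call trace:
sum_rec(data=[10, 5, 11, 15, 21, 4, 20])
  sum_rec(data=[5, 11, 15, 21, 4, 20])
    sum_rec(data=[11, 15, 21, 4, 20])
      sum_rec(data=[15, 21, 4, 20])
        sum_rec(data=[21, 4, 20])
          sum_rec(data=[4, 20])
            sum_rec(data=[20])
              sum_rec(data=[])
              -> return 0
            -> return 20
          -> return 24
        -> return 45
      -> return 60
    -> return 71
  -> return 76
-> return 86

Final answer: 86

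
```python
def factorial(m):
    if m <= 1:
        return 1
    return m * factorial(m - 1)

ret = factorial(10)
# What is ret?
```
Call trace:
factorial(m=10)
  factorial(m=9)
    factorial(m=8)
      factorial(m=7)
        factorial(m=6)
          factorial(m=5)
            factorial(m=4)
              factorial(m=3)
                factorial(m=2)
                  factorial(m=1)
                  -> return 1
                -> return 2
              -> return 6
            -> return 24
          -> return 120
        -> return 720
      -> return 5040
    -> return 40320
  -> return 362880
-> return 3628800

Final answer: 3628800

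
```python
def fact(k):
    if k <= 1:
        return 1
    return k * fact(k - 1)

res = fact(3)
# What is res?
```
Call trace:
fact(k=3)
  fact(k=2)
    fact(k=1)
    -> return 1
  -> return 2
-> return 6

Final answer: 6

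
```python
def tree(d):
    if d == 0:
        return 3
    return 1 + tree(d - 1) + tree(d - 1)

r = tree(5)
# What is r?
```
Call trace (a repeated sub-call is expanded the first time; later identical calls just restate its return value):
tree(d=5)
  tree(d=4)
    tree(d=3)
      tree(d=2)
        tree(d=1)
          tree(d=0)
          -> return 3
          tree(d=0)
          -> return 3
        -> return 7
        tree(d=1) -> return 7  (same call as traced above)
      -> return 15
      tree(d=2) -> return 15  (same call as traced above)
    -> return 31
    tree(d=3) -> return 31  (same call as traced above)
  -> return 63
  tree(d=4) -> return 63  (same call as traced above)
-> return 127

Final answer: 127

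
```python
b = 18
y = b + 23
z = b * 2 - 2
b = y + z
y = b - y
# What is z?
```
Trace:
  b=18
  b=18, y=41
  b=18, y=41, z=34
  b=75, y=41, z=34
  b=75, y=34, z=34

Final answer: 34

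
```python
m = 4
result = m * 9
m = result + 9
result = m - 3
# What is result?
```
Trace:
  m=4
  m=4, result=36
  m=45, result=36
  m=45, result=42

Final answer: 42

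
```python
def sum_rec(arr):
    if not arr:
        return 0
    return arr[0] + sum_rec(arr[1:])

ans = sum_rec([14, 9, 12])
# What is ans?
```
Call trace:
sum_rec(arr=[14, 9, 12])
  sum_rec(arr=[9, 12])
    sum_rec(arr=[12])
      sum_rec(arr=[])
      -> return 0
    -> return 12
  -> return 21
-> return 35

Final answer: 35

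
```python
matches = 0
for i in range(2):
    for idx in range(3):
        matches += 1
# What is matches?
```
Trace:
  matches=0
  matches=1, i=0, idx=0
  matches=2, i=0, idx=1
  matches=3, i=0, idx=2
  matches=4, i=1, idx=0
  matches=5, i=1, idx=1
  matches=6, i=1, idx=2

Final answer: 6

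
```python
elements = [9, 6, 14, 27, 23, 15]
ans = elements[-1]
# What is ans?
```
Trace:
  elements=[9, 6, 14, 27, 23, 15]
  elements=[9, 6, 14, 27, 23, 15], ans=15

Final answer: 15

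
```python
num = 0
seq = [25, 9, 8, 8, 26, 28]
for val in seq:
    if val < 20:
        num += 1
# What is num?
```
Trace:
  num=0
  num=0, val=25
  num=1, val=9
  num=2, val=8
  num=3, val=8
  num=3, val=26
  num=3, val=28

Final answer: 3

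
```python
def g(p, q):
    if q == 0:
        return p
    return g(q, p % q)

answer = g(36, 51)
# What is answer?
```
Call trace:
g(p=36, q=51)
  g(p=51, q=36)
    g(p=36, q=15)
      g(p=15, q=6)
        g(p=6, q=3)
          g(p=3, q=0)
          -> return 3
        -> return 3
      -> return 3
    -> return 3
  -> return 3
-> return 3

Final answer: 3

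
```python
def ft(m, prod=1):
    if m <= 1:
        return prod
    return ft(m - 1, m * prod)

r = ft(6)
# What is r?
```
Call trace:
ft(m=6, prod=1)
  ft(m=5, prod=6)
    ft(m=4, prod=30)
      ft(m=3, prod=120)
        ft(m=2, prod=360)
          ft(m=1, prod=720)
          -> return 720
        -> return 720
      -> return 720
    -> return 720
  -> return 720
-> return 720

Final answer: 720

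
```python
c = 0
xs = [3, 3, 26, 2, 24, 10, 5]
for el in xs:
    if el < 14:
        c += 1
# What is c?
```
Trace:
  c=0
  c=1, el=3
  c=2, el=3
  c=2, el=26
  c=3, el=2
  c=3, el=24
  c=4, el=10
  c=5, el=5

Final answer: 5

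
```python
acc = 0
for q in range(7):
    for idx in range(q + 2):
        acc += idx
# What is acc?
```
Trace:
  acc=0
  acc=0, q=0, idx=0
  acc=1, q=0, idx=1
  acc=1, q=1, idx=0
  acc=2, q=1, idx=1
  acc=4, q=1, idx=2
  acc=4, q=2, idx=0
  acc=5, q=2, idx=1
  acc=7, q=2, idx=2
  acc=10, q=2, idx=3
  acc=10, q=3, idx=0
  acc=11, q=3, idx=1
  acc=13, q=3, idx=2
  acc=16, q=3, idx=3
  acc=20, q=3, idx=4
  acc=20, q=4, idx=0
  acc=21, q=4, idx=1
  acc=23, q=4, idx=2
  acc=26, q=4, idx=3
  acc=30, q=4, idx=4
  acc=35, q=4, idx=5
  acc=35, q=5, idx=0
  acc=36, q=5, idx=1
  acc=38, q=5, idx=2
  acc=41, q=5, idx=3
  acc=45, q=5, idx=4
  acc=50, q=5, idx=5
  acc=56, q=5, idx=6
  acc=56, q=6, idx=0
  acc=57, q=6, idx=1
  acc=59, q=6, idx=2
  acc=62, q=6, idx=3
  acc=66, q=6, idx=4
  acc=71, q=6, idx=5
  acc=77, q=6, idx=6
  acc=84, q=6, idx=7

Final answer: 84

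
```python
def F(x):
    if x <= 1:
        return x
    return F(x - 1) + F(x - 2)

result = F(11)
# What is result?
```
Call trace (a repeated sub-call is expanded the first time; later identical calls just restate its return value):
F(x=11)
  F(x=10)
    F(x=9)
      F(x=8)
        F(x=7)
          F(x=6)
            F(x=5)
              F(x=4)
                F(x=3)
                  F(x=2)
                    F(x=1)
                    -> return 1
                    F(x=0)
                    -> return 0
                  -> return 1
                  F(x=1)
                  -> return 1
                -> return 2
                F(x=2) -> return 1  (same call as traced above)
              -> return 3
              F(x=3) -> return 2  (same call as traced above)
            -> return 5
            F(x=4) -> return 3  (same call as traced above)
          -> return 8
          F(x=5) -> return 5  (same call as traced above)
        -> return 13
        F(x=6) -> return 8  (same call as traced above)
      -> return 21
      F(x=7) -> return 13  (same call as traced above)
    -> return 34
    F(x=8) -> return 21  (same call as traced above)
  -> return 55
  F(x=9) -> return 34  (same call as traced above)
-> return 89

Final answer: 89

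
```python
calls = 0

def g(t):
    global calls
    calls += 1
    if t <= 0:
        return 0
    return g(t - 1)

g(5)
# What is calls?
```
Call trace:
g(t=5)
  g(t=4)
    g(t=3)
      g(t=2)
        g(t=1)
          g(t=0)
          -> return 0
        -> return 0
      -> return 0
    -> return 0
  -> return 0
-> return 0

calls is incremented once per call. g is entered once for each t = 5, 4, 3, 2, 1, 0 (the t <= 0 call returns without recursing), i.e. 5 + 1 calls.
calls = 6

Final answer: 6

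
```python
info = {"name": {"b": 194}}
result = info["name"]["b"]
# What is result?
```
Trace:
  info={'name': {'b': 194}}
  info={'name': {'b': 194}}, result=194

Final answer: 194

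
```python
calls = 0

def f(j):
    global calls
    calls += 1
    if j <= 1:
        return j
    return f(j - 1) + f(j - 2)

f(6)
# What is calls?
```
Call trace (a repeated sub-call is expanded the first time; later identical calls just restate its return value):
f(j=6)
  f(j=5)
    f(j=4)
      f(j=3)
        f(j=2)
          f(j=1)
          -> return 1
          f(j=0)
          -> return 0
        -> return 1
        f(j=1)
        -> return 1
      -> return 2
      f(j=2) -> return 1  (same call as traced above)
    -> return 3
    f(j=3) -> return 2  (same call as traced above)
  -> return 5
  f(j=4) -> return 3  (same call as traced above)
-> return 8

calls is incremented once per call, so count the calls in each subtree. Let C(j) = number of calls made by f(j).
C(0) = C(1) = 1 (base case, no recursion); C(j) = 1 + C(j - 1) + C(j - 2) otherwise.
C(2) = 1 + C(1) + C(0) = 1 + 1 + 1 = 3
C(3) = 1 + C(2) + C(1) = 1 + 3 + 1 = 5
C(4) = 1 + C(3) + C(2) = 1 + 5 + 3 = 9
C(5) = 1 + C(4) + C(3) = 1 + 9 + 5 = 15
C(6) = 1 + C(5) + C(4) = 1 + 15 + 9 = 25
calls = C(6) = 25

Final answer: 25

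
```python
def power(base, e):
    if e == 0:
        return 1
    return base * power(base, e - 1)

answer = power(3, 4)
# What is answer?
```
Call trace:
power(base=3, e=4)
  power(base=3, e=3)
    power(base=3, e=2)
      power(base=3, e=1)
        power(base=3, e=0)
        -> return 1
      -> return 3
    -> return 9
  -> return 27
-> return 81

Final answer: 81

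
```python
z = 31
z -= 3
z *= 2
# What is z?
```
Trace:
  z=31
  z=28
  z=56

Final answer: 56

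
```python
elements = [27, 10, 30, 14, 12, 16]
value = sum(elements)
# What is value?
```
Trace:
  elements=[27, 10, 30, 14, 12, 16]
  elements=[27, 10, 30, 14, 12, 16], value=109

Final answer: 109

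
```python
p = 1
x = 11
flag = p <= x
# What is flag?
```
Trace:
  p=1
  p=1, x=11
  p=1, x=11, flag=True

Final answer: True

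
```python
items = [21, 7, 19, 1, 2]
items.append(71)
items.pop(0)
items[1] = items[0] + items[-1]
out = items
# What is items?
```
Trace:
  items=[21, 7, 19, 1, 2]
  items=[21, 7, 19, 1, 2, 71]
  items=[7, 19, 1, 2, 71]
  items=[7, 78, 1, 2, 71]
  items=[7, 78, 1, 2, 71], out=[7, 78, 1, 2, 71]

Final answer: [7, 78, 1, 2, 71]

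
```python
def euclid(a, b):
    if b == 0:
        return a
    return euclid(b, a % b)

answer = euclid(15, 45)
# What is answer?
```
Call trace:
euclid(a=15, b=45)
  euclid(a=45, b=15)
    euclid(a=15, b=0)
    -> return 15
  -> return 15
-> return 15

Final answer: 15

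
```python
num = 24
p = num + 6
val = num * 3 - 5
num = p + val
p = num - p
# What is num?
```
Trace:
  num=24
  num=24, p=30
  num=24, p=30, val=67
  num=97, p=30, val=67
  num=97, p=67, val=67

Final answer: 97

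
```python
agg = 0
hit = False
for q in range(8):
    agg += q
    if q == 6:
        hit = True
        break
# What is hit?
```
Trace:
  agg=0
  agg=0, hit=False
  agg=0, hit=False, q=0
  agg=1, hit=False, q=1
  agg=3, hit=False, q=2
  agg=6, hit=False, q=3
  agg=10, hit=False, q=4
  agg=15, hit=False, q=5
  agg=21, hit=True, q=6

Final answer: True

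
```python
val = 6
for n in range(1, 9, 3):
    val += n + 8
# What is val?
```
Trace:
  val=6
  val=15, n=1
  val=27, n=4
  val=42, n=7

Final answer: 42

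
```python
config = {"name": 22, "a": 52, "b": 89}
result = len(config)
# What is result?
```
Trace:
  config={'name': 22, 'a': 52, 'b': 89}
  config={'name': 22, 'a': 52, 'b': 89}, result=3

Final answer: 3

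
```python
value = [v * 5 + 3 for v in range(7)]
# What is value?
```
Trace:
  v=0
  v=1
  v=2
  v=3
  v=4
  v=5
  v=6
  value=[3, 8, 13, 18, 23, 28, 33]

Final answer: [3, 8, 13, 18, 23, 28, 33]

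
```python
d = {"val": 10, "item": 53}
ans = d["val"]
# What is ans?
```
Trace:
  d={'val': 10, 'item': 53}
  d={'val': 10, 'item': 53}, ans=10

Final answer: 10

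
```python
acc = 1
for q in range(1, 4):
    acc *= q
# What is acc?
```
Trace:
  acc=1
  acc=1, q=1
  acc=2, q=2
  acc=6, q=3

Final answer: 6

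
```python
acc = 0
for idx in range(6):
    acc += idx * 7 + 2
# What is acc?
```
Trace:
  acc=0
  acc=2, idx=0
  acc=11, idx=1
  acc=27, idx=2
  acc=50, idx=3
  acc=80, idx=4
  acc=117, idx=5

Final answer: 117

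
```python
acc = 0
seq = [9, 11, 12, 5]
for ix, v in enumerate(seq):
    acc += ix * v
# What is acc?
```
Trace:
  acc=0
  acc=0, ix=0, v=9
  acc=11, ix=1, v=11
  acc=35, ix=2, v=12
  acc=50, ix=3, v=5

Final answer: 50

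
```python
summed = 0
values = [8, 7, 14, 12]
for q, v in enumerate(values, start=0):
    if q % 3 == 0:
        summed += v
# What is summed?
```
Trace:
  summed=0
  summed=8, q=0, v=8
  summed=8, q=1, v=7
  summed=8, q=2, v=14
  summed=20, q=3, v=12

Final answer: 20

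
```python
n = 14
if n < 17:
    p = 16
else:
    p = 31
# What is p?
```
Trace:
  n=14
  n=14, p=16

Final answer: 16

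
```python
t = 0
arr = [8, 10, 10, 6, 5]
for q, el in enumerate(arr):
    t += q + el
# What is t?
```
Trace:
  t=0
  t=8, q=0, el=8
  t=19, q=1, el=10
  t=31, q=2, el=10
  t=40, q=3, el=6
  t=49, q=4, el=5

Final answer: 49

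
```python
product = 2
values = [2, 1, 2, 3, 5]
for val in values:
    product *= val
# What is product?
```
Trace:
  product=2
  product=4, val=2
  product=4, val=1
  product=8, val=2
  product=24, val=3
  product=120, val=5

Final answer: 120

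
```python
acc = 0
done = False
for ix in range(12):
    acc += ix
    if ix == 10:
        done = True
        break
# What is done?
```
Trace:
  acc=0
  acc=0, done=False
  acc=0, done=False, ix=0
  acc=1, done=False, ix=1
  acc=3, done=False, ix=2
  acc=6, done=False, ix=3
  acc=10, done=False, ix=4
  acc=15, done=False, ix=5
  acc=21, done=False, ix=6
  acc=28, done=False, ix=7
  acc=36, done=False, ix=8
  acc=45, done=False, ix=9
  acc=55, done=True, ix=10

Final answer: True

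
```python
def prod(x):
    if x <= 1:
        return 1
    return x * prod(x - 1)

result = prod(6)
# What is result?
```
Call trace:
prod(x=6)
  prod(x=5)
    prod(x=4)
      prod(x=3)
        prod(x=2)
          prod(x=1)
          -> return 1
        -> return 2
      -> return 6
    -> return 24
  -> return 120
-> return 720

Final answer: 720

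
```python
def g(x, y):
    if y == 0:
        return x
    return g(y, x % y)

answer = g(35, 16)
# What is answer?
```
Call trace:
g(x=35, y=16)
  g(x=16, y=3)
    g(x=3, y=1)
      g(x=1, y=0)
      -> return 1
    -> return 1
  -> return 1
-> return 1

Final answer: 1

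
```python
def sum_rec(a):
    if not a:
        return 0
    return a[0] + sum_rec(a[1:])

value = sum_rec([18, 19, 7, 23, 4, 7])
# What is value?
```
Call trace:
sum_rec(a=[18, 19, 7, 23, 4, 7])
  sum_rec(a=[19, 7, 23, 4, 7])
    sum_rec(a=[7, 23, 4, 7])
      sum_rec(a=[23, 4, 7])
        sum_rec(a=[4, 7])
          sum_rec(a=[7])
            sum_rec(a=[])
            -> return 0
          -> return 7
        -> return 11
      -> return 34
    -> return 41
  -> return 60
-> return 78

Final answer: 78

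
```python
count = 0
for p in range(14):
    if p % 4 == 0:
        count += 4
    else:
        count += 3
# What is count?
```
Trace:
  count=0
  count=4, p=0
  count=7, p=1
  count=10, p=2
  count=13, p=3
  count=17, p=4
  count=20, p=5
  count=23, p=6
  count=26, p=7
  count=30, p=8
  count=33, p=9
  count=36, p=10
  count=39, p=11
  count=43, p=12
  count=46, p=13

Final answer: 46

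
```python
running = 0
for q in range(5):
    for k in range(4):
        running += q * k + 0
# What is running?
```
Trace:
  running=0
  running=0, q=0, k=0
  running=0, q=0, k=1
  running=0, q=0, k=2
  running=0, q=0, k=3
  running=0, q=1, k=0
  running=1, q=1, k=1
  running=3, q=1, k=2
  running=6, q=1, k=3
  running=6, q=2, k=0
  running=8, q=2, k=1
  running=12, q=2, k=2
  running=18, q=2, k=3
  running=18, q=3, k=0
  running=21, q=3, k=1
  running=27, q=3, k=2
  running=36, q=3, k=3
  running=36, q=4, k=0
  running=40, q=4, k=1
  running=48, q=4, k=2
  running=60, q=4, k=3

Final answer: 60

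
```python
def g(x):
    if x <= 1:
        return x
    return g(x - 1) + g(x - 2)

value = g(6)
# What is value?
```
Call trace (a repeated sub-call is expanded the first time; later identical calls just restate its return value):
g(x=6)
  g(x=5)
    g(x=4)
      g(x=3)
        g(x=2)
          g(x=1)
          -> return 1
          g(x=0)
          -> return 0
        -> return 1
        g(x=1)
        -> return 1
      -> return 2
      g(x=2) -> return 1  (same call as traced above)
    -> return 3
    g(x=3) -> return 2  (same call as traced above)
  -> return 5
  g(x=4) -> return 3  (same call as traced above)
-> return 8

Final answer: 8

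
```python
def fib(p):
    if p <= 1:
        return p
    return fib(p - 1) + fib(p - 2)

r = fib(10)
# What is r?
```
Call trace (a repeated sub-call is expanded the first time; later identical calls just restate its return value):
fib(p=10)
  fib(p=9)
    fib(p=8)
      fib(p=7)
        fib(p=6)
          fib(p=5)
            fib(p=4)
              fib(p=3)
                fib(p=2)
                  fib(p=1)
                  -> return 1
                  fib(p=0)
                  -> return 0
                -> return 1
                fib(p=1)
                -> return 1
              -> return 2
              fib(p=2) -> return 1  (same call as traced above)
            -> return 3
            fib(p=3) -> return 2  (same call as traced above)
          -> return 5
          fib(p=4) -> return 3  (same call as traced above)
        -> return 8
        fib(p=5) -> return 5  (same call as traced above)
      -> return 13
      fib(p=6) -> return 8  (same call as traced above)
    -> return 21
    fib(p=7) -> return 13  (same call as traced above)
  -> return 34
  fib(p=8) -> return 21  (same call as traced above)
-> return 55

Final answer: 55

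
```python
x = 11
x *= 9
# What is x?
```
Trace:
  x=11
  x=99

Final answer: 99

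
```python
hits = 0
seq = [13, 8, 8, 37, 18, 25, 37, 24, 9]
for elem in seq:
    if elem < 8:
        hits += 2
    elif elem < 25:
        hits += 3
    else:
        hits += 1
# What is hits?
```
Trace:
  hits=0
  hits=3, elem=13
  hits=6, elem=8
  hits=9, elem=8
  hits=10, elem=37
  hits=13, elem=18
  hits=14, elem=25
  hits=15, elem=37
  hits=18, elem=24
  hits=21, elem=9

Final answer: 21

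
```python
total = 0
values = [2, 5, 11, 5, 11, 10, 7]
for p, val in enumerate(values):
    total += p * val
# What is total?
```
Trace:
  total=0
  total=0, p=0, val=2
  total=5, p=1, val=5
  total=27, p=2, val=11
  total=42, p=3, val=5
  total=86, p=4, val=11
  total=136, p=5, val=10
  total=178, p=6, val=7

Final answer: 178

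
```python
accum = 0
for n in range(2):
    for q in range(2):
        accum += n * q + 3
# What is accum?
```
Trace:
  accum=0
  accum=3, n=0, q=0
  accum=6, n=0, q=1
  accum=9, n=1, q=0
  accum=13, n=1, q=1

Final answer: 13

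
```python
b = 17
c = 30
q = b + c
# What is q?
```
Trace:
  b=17
  b=17, c=30
  b=17, c=30, q=47

Final answer: 47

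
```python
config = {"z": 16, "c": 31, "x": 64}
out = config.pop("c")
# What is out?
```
Trace:
  config={'z': 16, 'c': 31, 'x': 64}
  config={'z': 16, 'x': 64}, out=31

Final answer: 31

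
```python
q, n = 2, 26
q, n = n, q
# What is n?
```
Trace:
  q=2, n=26
  q=26, n=2

Final answer: 2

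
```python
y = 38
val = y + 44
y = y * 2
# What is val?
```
Trace:
  y=38
  y=38, val=82
  y=76, val=82

Final answer: 82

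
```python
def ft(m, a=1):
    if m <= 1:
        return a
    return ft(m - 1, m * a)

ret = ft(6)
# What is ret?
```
Call trace:
ft(m=6, a=1)
  ft(m=5, a=6)
    ft(m=4, a=30)
      ft(m=3, a=120)
        ft(m=2, a=360)
          ft(m=1, a=720)
          -> return 720
        -> return 720
      -> return 720
    -> return 720
  -> return 720
-> return 720

Final answer: 720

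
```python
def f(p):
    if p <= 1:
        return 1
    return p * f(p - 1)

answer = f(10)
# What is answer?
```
Call trace:
f(p=10)
  f(p=9)
    f(p=8)
      f(p=7)
        f(p=6)
          f(p=5)
            f(p=4)
              f(p=3)
                f(p=2)
                  f(p=1)
                  -> return 1
                -> return 2
              -> return 6
            -> return 24
          -> return 120
        -> return 720
      -> return 5040
    -> return 40320
  -> return 362880
-> return 3628800

Final answer: 3628800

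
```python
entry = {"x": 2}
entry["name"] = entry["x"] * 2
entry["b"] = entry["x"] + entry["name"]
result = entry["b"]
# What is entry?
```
Trace:
  entry={'x': 2}
  entry={'x': 2, 'name': 4}
  entry={'x': 2, 'name': 4, 'b': 6}
  entry={'x': 2, 'name': 4, 'b': 6}, result=6

Final answer: {'x': 2, 'name': 4, 'b': 6}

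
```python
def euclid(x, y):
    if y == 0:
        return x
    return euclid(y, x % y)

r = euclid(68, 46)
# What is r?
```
Call trace:
euclid(x=68, y=46)
  euclid(x=46, y=22)
    euclid(x=22, y=2)
      euclid(x=2, y=0)
      -> return 2
    -> return 2
  -> return 2
-> return 2

Final answer: 2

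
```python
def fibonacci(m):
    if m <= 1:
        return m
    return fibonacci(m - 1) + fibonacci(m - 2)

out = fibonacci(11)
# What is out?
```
Call trace (a repeated sub-call is expanded the first time; later identical calls just restate its return value):
fibonacci(m=11)
  fibonacci(m=10)
    fibonacci(m=9)
      fibonacci(m=8)
        fibonacci(m=7)
          fibonacci(m=6)
            fibonacci(m=5)
              fibonacci(m=4)
                fibonacci(m=3)
                  fibonacci(m=2)
                    fibonacci(m=1)
                    -> return 1
                    fibonacci(m=0)
                    -> return 0
                  -> return 1
                  fibonacci(m=1)
                  -> return 1
                -> return 2
                fibonacci(m=2) -> return 1  (same call as traced above)
              -> return 3
              fibonacci(m=3) -> return 2  (same call as traced above)
            -> return 5
            fibonacci(m=4) -> return 3  (same call as traced above)
          -> return 8
          fibonacci(m=5) -> return 5  (same call as traced above)
        -> return 13
        fibonacci(m=6) -> return 8  (same call as traced above)
      -> return 21
      fibonacci(m=7) -> return 13  (same call as traced above)
    -> return 34
    fibonacci(m=8) -> return 21  (same call as traced above)
  -> return 55
  fibonacci(m=9) -> return 34  (same call as traced above)
-> return 89

Final answer: 89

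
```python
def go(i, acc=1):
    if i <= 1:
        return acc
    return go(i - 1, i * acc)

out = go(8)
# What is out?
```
Call trace:
go(i=8, acc=1)
  go(i=7, acc=8)
    go(i=6, acc=56)
      go(i=5, acc=336)
        go(i=4, acc=1680)
          go(i=3, acc=6720)
            go(i=2, acc=20160)
              go(i=1, acc=40320)
              -> return 40320
            -> return 40320
          -> return 40320
        -> return 40320
      -> return 40320
    -> return 40320
  -> return 40320
-> return 40320

Final answer: 40320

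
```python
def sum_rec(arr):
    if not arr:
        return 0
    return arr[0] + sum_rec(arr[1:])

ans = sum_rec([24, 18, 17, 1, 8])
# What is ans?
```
Call trace:
sum_rec(arr=[24, 18, 17, 1, 8])
  sum_rec(arr=[18, 17, 1, 8])
    sum_rec(arr=[17, 1, 8])
      sum_rec(arr=[1, 8])
        sum_rec(arr=[8])
          sum_rec(arr=[])
          -> return 0
        -> return 8
      -> return 9
    -> return 26
  -> return 44
-> return 68

Final answer: 68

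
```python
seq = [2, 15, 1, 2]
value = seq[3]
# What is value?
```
Trace:
  seq=[2, 15, 1, 2]
  seq=[2, 15, 1, 2], value=2

Final answer: 2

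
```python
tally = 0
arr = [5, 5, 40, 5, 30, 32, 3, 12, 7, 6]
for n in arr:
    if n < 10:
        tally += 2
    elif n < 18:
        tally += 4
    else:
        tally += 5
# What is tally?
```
Trace:
  tally=0
  tally=2, n=5
  tally=4, n=5
  tally=9, n=40
  tally=11, n=5
  tally=16, n=30
  tally=21, n=32
  tally=23, n=3
  tally=27, n=12
  tally=29, n=7
  tally=31, n=6

Final answer: 31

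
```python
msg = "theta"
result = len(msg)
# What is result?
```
Trace:
  msg='theta'
  msg='theta', result=5

Final answer: 5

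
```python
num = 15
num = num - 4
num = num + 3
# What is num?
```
Trace:
  num=15
  num=11
  num=14

Final answer: 14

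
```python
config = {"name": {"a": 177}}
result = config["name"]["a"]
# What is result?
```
Trace:
  config={'name': {'a': 177}}
  config={'name': {'a': 177}}, result=177

Final answer: 177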